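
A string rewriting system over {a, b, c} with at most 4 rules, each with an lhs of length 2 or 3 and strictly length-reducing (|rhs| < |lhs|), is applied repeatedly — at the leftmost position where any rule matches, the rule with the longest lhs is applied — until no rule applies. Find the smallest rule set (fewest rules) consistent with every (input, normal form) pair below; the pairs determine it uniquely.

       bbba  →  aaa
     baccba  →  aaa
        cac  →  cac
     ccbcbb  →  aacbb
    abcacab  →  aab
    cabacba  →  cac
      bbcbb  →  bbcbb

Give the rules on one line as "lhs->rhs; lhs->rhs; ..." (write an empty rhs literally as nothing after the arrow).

  | bbba => aaa
  | baccba => ccba => aaa
  | cac
  | ccbcbb => aacbb

aca->cb; ba->; bbb->aa; ccb->aa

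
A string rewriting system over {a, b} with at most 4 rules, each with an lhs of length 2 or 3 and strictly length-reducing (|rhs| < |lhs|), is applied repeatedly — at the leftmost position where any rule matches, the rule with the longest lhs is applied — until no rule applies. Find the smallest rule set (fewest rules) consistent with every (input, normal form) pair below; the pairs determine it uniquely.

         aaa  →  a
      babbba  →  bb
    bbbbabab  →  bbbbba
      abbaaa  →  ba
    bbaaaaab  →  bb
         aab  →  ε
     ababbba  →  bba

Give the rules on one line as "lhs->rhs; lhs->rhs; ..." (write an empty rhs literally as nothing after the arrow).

  | aaa => aa => a
  | babbba => bbaba => bbab => bb
  | bbbbabab => bbbbabb => bbbbba
  | abbaaa => baaaa => baaa => baa => ba

aa->a; ab->; aba->ab; abb->ba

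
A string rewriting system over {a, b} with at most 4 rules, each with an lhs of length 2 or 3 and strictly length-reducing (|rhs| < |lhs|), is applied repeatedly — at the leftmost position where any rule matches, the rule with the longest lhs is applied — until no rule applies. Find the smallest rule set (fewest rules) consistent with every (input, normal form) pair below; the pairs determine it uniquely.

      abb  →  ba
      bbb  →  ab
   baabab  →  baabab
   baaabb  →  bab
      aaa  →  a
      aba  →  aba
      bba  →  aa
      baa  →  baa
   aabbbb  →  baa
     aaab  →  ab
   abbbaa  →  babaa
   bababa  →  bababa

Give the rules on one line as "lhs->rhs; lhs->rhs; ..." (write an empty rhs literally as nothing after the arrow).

aaa->bb; abb->ba; bb->a

  | abb => ba
  | bbb => ab
  | baabab
  | baaabb => bbbbb => abbb => bab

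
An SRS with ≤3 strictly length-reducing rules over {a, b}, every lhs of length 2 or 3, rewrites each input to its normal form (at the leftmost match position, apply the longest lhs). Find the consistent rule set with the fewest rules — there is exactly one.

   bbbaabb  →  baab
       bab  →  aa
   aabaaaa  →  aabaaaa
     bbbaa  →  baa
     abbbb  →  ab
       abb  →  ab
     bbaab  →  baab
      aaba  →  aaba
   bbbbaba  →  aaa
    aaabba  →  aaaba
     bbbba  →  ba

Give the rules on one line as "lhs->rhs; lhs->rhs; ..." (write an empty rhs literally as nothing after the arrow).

bab->aa; bb->b

  | bbbaabb => bbaabb => baabb => baab
  | bab => aa
  | aabaaaa
  | bbbaa => bbaa => baa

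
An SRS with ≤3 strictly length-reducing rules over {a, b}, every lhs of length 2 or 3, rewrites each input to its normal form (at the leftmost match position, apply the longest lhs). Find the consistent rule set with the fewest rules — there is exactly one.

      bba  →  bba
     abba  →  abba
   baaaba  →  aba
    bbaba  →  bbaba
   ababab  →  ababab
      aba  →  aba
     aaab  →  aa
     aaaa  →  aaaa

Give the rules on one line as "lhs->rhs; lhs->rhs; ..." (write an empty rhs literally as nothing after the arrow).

aab->a; baa->

  | bba
  | abba
  | baaaba => aba
  | bbaba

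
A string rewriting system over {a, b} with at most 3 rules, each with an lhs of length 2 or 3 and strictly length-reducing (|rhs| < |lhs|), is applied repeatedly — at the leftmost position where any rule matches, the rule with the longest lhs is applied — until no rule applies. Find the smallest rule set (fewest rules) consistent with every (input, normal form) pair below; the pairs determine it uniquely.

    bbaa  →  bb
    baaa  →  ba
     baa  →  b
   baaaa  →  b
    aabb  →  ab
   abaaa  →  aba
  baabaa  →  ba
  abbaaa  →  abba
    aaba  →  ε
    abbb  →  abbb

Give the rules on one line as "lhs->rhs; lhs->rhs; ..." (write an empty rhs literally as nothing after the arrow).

aa->; aab->a

  | bbaa => bb
  | baaa => ba
  | baa => b
  | baaaa => baa => b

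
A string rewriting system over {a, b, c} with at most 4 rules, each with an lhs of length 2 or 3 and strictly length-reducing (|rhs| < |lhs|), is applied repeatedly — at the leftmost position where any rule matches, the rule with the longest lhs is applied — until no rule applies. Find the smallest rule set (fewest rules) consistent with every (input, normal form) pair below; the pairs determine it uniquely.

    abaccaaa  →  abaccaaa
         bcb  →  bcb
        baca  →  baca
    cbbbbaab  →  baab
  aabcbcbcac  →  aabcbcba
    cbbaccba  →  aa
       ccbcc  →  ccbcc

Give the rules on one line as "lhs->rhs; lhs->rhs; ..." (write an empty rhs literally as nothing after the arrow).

  | abaccaaa
  | bcb
  | baca
  | cbbbbaab => acbbaab => baab

acb->; cac->a; cbb->ac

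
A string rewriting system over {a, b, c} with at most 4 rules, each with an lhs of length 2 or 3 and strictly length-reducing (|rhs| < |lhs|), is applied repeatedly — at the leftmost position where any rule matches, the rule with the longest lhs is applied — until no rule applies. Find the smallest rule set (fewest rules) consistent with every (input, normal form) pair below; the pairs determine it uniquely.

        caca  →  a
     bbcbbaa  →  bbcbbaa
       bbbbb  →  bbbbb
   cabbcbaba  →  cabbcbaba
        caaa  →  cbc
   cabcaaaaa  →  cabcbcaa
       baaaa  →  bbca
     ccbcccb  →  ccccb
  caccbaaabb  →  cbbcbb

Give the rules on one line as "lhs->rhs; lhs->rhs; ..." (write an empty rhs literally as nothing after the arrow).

  | caca => a
  | bbcbbaa
  | bbbbb
  | cabbcbaba

aaa->bc; bcc->c; cac->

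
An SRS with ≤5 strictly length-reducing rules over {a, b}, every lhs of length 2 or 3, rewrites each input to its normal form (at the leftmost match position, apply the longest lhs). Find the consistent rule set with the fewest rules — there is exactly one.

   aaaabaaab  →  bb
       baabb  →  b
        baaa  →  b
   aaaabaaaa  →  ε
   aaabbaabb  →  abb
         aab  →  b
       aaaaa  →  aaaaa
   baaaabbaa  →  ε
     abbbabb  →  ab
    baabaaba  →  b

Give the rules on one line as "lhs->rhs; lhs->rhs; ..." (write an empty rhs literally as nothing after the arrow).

  | aaaabaaab => aabaaab => baaab => bbab => bb
  | baabb => bbbb => bab => b
  | baaa => bba => b
  | aaaabaaaa => aabaaaa => baaaa => bbaa => bbb => ba => ε

aab->b; ba->; baa->bb; bbb->ba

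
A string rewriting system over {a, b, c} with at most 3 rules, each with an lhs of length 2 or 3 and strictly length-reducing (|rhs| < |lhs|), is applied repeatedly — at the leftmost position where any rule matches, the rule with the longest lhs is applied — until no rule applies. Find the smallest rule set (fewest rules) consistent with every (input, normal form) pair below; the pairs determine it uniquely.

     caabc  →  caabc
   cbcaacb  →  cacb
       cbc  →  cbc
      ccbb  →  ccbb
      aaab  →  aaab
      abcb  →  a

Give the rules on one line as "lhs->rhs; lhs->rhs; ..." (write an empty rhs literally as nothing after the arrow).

bca->; bcb->

  | caabc
  | cbcaacb => cacb
  | cbc
  | ccbb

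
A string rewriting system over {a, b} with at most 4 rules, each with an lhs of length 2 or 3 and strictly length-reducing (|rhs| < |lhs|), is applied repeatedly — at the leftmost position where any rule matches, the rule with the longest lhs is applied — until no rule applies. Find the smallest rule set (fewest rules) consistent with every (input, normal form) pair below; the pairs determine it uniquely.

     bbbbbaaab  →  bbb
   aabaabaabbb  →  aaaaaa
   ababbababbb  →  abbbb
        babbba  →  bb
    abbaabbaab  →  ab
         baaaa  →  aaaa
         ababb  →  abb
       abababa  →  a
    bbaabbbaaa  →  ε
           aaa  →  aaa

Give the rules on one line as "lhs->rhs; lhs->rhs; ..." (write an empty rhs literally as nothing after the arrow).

aab->aa; ba->; baa->aa; bba->b

  | bbbbbaaab => bbbbaab => bbbab => bbb
  | aabaabaabbb => aaaabaabbb => aaaaaabbb => aaaaaabb => aaaaaab => aaaaaa
  | ababbababbb => abbababbb => abbabbb => abbbb
  | babbba => bbba => bb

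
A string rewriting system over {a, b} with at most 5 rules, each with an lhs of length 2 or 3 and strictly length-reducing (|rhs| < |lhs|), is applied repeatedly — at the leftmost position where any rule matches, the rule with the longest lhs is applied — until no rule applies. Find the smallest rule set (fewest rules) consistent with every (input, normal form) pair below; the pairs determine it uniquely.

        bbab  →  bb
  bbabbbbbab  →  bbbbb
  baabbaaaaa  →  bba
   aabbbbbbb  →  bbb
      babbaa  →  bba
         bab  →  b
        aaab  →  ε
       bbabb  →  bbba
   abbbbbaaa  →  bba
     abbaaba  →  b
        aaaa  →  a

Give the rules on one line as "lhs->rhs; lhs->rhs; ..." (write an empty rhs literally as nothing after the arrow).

  | bbab => bb
  | bbabbbbbab => bbbabbbab => bbbbabab => bbbbb
  | baabbaaaaa => babbaaaaa => bbaaaaaa => bbaaaaa => bbaaaa => bbaaa => bbaa => bba
  | aabbbbbbb => abbbbbbb => babbbbb => bbabbb => bbbab => bbb

aa->a; ab->; aba->; abb->ba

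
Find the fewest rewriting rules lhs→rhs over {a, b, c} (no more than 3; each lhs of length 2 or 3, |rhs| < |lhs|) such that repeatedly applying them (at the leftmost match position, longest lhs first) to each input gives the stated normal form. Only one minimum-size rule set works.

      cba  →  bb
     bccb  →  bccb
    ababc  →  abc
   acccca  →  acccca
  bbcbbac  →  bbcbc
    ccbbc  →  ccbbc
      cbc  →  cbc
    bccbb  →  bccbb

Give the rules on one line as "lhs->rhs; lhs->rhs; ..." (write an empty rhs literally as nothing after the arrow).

ba->; cba->bb

  | cba => bb
  | bccb
  | ababc => abc
  | acccca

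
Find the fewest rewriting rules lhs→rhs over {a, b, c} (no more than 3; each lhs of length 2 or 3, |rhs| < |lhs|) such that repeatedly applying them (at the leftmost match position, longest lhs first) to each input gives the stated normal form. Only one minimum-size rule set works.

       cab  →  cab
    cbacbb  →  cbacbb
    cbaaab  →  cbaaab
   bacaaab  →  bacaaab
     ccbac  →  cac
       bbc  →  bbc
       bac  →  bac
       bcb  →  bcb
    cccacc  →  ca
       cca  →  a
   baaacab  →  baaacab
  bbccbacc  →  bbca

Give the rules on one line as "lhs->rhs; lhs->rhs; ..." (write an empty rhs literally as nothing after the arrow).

cc->; ccb->c

  | cab
  | cbacbb
  | cbaaab
  | bacaaab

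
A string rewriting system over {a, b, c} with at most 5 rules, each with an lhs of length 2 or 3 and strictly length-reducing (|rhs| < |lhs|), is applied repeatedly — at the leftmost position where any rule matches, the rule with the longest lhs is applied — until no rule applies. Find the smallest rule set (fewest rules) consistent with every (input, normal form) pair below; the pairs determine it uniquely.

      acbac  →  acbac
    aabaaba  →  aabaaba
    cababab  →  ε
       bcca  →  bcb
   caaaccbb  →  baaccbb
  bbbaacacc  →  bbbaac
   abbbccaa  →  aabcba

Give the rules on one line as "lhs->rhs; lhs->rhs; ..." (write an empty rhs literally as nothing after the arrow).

abb->aa; bab->; ca->b; cac->

  | acbac
  | aabaaba
  | cababab => bbabab => bab => ε
  | bcca => bcb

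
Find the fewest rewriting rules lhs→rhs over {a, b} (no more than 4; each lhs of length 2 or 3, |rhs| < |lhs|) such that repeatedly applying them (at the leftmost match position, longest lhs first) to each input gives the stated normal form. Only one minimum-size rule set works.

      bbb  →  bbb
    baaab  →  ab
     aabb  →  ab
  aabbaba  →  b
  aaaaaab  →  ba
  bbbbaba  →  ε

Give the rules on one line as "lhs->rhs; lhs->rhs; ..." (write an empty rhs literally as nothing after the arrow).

  | bbb
  | baaab => bab => ab
  | aabb => bab => ab
  | aabbaba => bababa => ababa => aaba => baa => b

aa->; aab->ba; aba->aa; bab->ab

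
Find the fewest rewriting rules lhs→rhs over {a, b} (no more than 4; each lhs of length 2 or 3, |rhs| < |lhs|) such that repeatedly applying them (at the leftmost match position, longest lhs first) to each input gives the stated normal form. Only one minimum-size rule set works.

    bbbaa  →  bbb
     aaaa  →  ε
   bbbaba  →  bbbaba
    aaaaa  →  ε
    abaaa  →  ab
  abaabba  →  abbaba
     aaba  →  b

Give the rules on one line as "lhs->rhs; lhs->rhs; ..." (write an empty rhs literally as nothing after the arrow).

aa->; aaa->aa; aab->ba

  | bbbaa => bbb
  | aaaa => aaa => aa => ε
  | bbbaba
  | aaaaa => aaaa => aaa => aa => ε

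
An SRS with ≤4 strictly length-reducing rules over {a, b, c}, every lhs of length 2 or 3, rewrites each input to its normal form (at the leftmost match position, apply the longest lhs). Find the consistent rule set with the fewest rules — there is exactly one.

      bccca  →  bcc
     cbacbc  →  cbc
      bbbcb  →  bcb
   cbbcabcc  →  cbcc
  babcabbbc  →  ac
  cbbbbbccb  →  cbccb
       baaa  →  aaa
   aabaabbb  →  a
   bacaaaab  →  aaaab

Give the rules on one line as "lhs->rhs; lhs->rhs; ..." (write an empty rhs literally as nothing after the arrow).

aba->bc; ba->a; bb->; ca->

  | bccca => bcc
  | cbacbc => cacbc => cbc
  | bbbcb => bcb
  | cbbcabcc => ccabcc => cbcc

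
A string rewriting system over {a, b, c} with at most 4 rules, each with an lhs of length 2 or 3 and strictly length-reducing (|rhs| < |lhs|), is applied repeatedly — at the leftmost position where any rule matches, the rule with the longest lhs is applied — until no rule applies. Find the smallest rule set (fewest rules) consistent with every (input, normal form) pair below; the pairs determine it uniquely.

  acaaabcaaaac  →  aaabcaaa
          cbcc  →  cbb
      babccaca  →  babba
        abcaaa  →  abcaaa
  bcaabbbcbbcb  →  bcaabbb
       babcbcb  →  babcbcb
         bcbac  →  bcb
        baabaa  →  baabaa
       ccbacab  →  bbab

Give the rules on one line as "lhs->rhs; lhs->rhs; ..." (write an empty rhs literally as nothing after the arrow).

  | acaaabcaaaac => aaabcaaaac => aaabcaaa
  | cbcc => cbb
  | babccaca => babbaca => babba
  | abcaaa

ac->; bbc->c; cc->b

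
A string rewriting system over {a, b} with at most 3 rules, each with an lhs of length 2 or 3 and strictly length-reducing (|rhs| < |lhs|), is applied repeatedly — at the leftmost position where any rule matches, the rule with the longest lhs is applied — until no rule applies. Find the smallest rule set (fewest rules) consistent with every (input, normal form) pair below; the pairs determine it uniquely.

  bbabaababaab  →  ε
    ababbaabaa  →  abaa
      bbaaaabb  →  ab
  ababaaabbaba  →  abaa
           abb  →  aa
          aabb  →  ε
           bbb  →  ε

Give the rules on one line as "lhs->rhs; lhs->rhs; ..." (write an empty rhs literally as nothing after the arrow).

aab->bb; bb->a; bbb->

  | bbabaababaab => aabaababaab => bbaababaab => aaababaab => abbabaab => aaabaab => abbaab => aaaab => aabb => bbb => ε
  | ababbaabaa => abaaaabaa => abaabbaa => abbbbaa => abaa
  | bbaaaabb => aaaaabb => aaabbb => abbbb => ab
  | ababaaabbaba => abababbbaba => ababaaba => ababbba => abaa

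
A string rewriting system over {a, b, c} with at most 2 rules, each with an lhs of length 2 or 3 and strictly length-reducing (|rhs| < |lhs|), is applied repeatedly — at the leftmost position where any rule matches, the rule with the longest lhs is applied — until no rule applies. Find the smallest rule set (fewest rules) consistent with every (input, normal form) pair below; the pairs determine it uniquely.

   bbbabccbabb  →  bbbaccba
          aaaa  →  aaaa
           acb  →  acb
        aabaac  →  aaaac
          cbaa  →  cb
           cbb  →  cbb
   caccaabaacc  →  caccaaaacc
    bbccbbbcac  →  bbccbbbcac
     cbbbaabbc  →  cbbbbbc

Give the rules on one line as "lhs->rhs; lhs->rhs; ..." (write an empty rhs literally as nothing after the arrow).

  | bbbabccbabb => bbbaccbabb => bbbaccbab => bbbaccba
  | aaaa
  | acb
  | aabaac => aaaac

ab->a; baa->b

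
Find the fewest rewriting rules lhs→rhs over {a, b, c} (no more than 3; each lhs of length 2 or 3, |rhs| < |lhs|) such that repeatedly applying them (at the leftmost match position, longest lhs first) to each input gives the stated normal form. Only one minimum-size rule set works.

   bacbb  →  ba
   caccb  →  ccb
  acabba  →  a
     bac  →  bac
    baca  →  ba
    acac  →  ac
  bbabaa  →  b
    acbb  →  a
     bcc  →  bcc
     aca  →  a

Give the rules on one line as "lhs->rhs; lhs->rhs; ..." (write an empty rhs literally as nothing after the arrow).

  | bacbb => baca => ba
  | caccb => ccb
  | acabba => abba => aaa => a
  | bac

aa->; bb->a; ca->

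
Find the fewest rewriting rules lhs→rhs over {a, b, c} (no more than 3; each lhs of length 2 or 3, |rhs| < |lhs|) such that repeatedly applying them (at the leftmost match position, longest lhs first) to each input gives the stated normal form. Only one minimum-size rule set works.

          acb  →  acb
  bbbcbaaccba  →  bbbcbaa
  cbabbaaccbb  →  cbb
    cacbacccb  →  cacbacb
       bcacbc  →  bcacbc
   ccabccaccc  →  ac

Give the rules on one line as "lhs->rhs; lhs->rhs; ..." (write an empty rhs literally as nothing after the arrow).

  | acb
  | bbbcbaaccba => bbbcbaaba => bbbcbaa
  | cbabbaaccbb => cbbaaccbb => cbbaabb => cbbab => cbb
  | cacbacccb => cacbacb

ab->; cc->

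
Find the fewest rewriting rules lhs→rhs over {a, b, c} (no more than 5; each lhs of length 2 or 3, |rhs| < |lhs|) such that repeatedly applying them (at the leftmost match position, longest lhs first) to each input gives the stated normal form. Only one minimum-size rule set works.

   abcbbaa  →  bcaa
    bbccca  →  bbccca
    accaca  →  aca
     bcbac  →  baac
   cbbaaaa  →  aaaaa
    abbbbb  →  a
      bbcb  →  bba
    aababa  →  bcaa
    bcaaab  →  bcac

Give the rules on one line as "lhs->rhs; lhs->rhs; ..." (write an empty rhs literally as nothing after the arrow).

  | abcbbaa => acbbaa => aabaa => bcaa
  | bbccca
  | accaca => aca
  | bcbac => baac

aab->bc; ab->a; acc->; cb->a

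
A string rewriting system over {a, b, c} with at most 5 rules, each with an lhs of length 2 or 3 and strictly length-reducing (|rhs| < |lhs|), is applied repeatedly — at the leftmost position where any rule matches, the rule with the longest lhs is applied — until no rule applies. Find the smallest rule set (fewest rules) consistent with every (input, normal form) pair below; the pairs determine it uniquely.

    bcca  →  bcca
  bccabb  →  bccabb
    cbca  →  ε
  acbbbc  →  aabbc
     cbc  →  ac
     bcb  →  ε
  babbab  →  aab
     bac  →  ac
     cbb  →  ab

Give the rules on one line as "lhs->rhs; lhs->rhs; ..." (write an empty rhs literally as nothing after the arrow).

aca->; ba->a; bcb->; cb->a

  | bcca
  | bccabb
  | cbca => aca => ε
  | acbbbc => aabbc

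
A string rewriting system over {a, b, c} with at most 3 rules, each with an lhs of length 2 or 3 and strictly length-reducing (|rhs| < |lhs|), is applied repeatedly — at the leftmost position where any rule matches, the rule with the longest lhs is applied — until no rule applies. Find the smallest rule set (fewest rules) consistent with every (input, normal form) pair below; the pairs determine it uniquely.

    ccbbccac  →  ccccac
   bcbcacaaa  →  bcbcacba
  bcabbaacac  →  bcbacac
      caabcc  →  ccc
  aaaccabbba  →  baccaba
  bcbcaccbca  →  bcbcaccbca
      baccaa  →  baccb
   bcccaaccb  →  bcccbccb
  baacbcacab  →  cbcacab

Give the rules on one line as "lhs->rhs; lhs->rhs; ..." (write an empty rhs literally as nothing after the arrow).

aa->b; bb->

  | ccbbccac => ccccac
  | bcbcacaaa => bcbcacba
  | bcabbaacac => bcaaacac => bcbacac
  | caabcc => cbbcc => ccc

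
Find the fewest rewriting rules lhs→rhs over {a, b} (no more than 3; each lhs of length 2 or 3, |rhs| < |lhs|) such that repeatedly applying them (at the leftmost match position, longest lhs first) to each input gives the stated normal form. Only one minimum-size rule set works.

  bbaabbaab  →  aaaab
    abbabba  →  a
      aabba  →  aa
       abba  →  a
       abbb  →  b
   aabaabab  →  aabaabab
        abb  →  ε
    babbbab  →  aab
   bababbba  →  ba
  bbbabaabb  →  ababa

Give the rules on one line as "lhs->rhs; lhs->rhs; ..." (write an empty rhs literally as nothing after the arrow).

  | bbaabbaab => aaabbaab => aaaab
  | abbabba => abba => a
  | aabba => aa
  | abba => a

abb->; bb->a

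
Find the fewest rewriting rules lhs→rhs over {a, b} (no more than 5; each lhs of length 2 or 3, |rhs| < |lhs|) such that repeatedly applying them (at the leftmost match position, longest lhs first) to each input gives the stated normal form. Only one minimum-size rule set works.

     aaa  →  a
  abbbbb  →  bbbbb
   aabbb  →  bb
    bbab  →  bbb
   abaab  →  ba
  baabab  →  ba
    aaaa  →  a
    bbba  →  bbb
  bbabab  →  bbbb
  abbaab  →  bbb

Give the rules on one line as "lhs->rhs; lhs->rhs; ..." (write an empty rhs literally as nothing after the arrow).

aa->a; aab->a; ab->b; bba->bb

  | aaa => aa => a
  | abbbbb => bbbbb
  | aabbb => abb => bb
  | bbab => bbb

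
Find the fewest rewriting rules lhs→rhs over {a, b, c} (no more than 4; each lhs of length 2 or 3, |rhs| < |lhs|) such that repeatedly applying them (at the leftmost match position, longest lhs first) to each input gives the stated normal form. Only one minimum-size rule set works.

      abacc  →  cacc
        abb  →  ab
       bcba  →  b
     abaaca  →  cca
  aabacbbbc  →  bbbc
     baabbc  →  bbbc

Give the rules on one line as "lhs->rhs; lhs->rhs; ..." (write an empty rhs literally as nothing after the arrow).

aa->; aba->ca; abb->ab; cb->a

  | abacc => cacc
  | abb => ab
  | bcba => baa => b
  | abaaca => caaca => cca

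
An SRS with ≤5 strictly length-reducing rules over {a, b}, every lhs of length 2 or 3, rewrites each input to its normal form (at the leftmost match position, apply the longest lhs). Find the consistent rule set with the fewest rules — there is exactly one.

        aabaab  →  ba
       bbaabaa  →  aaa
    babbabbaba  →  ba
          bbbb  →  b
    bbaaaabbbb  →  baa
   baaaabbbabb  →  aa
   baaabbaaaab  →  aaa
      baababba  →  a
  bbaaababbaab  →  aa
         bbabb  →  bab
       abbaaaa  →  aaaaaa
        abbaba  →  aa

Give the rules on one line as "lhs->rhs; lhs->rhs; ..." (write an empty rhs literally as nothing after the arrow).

aab->ba; aba->a; bb->a; bbb->

  | aabaab => baaab => baba => ba
  | bbaabaa => aaabaa => abaaa => aaa
  | babbabbaba => baaabbaba => babababa => bababa => baba => ba
  | bbbb => b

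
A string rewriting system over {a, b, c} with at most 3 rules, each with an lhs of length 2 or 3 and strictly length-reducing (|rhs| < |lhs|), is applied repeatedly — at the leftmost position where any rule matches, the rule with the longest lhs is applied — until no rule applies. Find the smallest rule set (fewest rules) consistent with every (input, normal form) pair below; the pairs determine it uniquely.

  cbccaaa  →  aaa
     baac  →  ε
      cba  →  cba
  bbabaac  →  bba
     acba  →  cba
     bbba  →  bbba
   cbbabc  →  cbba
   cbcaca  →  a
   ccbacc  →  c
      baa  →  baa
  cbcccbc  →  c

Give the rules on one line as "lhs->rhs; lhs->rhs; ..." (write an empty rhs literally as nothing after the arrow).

ac->c; bc->; cc->

  | cbccaaa => ccaaa => aaa
  | baac => bac => bc => ε
  | cba
  | bbabaac => bbabac => bbabc => bba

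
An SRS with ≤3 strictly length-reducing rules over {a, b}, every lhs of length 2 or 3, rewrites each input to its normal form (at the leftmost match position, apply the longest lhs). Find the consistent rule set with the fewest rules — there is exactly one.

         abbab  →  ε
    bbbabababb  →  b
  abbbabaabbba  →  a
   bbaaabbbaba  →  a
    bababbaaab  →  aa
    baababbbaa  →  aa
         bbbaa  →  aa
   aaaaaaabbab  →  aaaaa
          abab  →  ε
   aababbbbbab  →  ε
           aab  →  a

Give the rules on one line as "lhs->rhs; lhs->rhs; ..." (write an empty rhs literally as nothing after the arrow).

ab->; ba->a

  | abbab => bab => ab => ε
  | bbbabababb => bbabababb => babababb => abababb => ababb => abb => b
  | abbbabaabbba => bbabaabbba => babaabbba => abaabbba => aabbba => abba => ba => a
  | bbaaabbbaba => baaabbbaba => aaabbbaba => aabbaba => ababa => aba => a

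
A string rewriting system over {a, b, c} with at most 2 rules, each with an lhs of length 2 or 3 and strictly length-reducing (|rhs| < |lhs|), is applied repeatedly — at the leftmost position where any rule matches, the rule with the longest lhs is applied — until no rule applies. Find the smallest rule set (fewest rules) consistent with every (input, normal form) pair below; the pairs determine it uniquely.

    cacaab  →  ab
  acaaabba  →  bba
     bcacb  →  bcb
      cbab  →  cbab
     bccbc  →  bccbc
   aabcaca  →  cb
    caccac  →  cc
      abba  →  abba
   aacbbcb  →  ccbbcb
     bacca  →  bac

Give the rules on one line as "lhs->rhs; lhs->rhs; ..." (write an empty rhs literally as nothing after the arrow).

aa->c; ca->

  | cacaab => caab => ab
  | acaaabba => aaabba => cabba => bba
  | bcacb => bcb
  | cbab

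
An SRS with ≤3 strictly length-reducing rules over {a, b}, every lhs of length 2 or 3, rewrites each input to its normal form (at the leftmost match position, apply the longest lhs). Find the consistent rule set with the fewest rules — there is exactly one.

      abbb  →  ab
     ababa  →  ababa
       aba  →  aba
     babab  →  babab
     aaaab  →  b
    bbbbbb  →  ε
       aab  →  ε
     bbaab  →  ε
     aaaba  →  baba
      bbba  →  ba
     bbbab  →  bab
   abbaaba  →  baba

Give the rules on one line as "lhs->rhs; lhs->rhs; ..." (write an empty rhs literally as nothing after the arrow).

  | abbb => ab
  | ababa
  | aba
  | babab

aa->b; bb->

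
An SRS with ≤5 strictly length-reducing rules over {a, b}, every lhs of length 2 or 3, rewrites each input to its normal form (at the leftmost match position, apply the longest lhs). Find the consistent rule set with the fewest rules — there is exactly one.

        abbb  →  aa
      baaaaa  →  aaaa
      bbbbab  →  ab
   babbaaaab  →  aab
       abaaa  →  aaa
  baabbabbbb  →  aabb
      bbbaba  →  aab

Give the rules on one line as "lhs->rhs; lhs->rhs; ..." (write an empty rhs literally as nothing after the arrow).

  | abbb => aa
  | baaaaa => aaaa
  | bbbbab => abab => ab
  | babbaaaab => bbaaaab => baaab => aab

ba->b; baa->a; bab->b; bbb->a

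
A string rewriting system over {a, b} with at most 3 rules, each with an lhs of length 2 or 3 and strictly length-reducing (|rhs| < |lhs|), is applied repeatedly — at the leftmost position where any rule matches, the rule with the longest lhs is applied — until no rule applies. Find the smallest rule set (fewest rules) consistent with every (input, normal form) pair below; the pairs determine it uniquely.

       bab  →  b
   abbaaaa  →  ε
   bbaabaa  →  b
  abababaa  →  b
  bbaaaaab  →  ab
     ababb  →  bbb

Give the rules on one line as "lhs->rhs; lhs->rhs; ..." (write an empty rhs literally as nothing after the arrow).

  | bab => b
  | abbaaaa => abaa => ba => ε
  | bbaabaa => bbaa => b
  | abababaa => bbabaa => bbaa => b

aba->b; ba->; baa->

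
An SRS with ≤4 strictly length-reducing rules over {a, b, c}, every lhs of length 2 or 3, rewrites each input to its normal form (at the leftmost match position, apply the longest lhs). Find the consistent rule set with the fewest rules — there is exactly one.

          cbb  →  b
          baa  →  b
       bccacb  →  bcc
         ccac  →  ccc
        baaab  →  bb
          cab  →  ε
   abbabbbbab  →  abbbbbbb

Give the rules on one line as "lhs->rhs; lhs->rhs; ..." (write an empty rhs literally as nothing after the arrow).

  | cbb => b
  | baa => ba => b
  | bccacb => bcccb => bcc
  | ccac => ccc

ba->b; ca->c; cb->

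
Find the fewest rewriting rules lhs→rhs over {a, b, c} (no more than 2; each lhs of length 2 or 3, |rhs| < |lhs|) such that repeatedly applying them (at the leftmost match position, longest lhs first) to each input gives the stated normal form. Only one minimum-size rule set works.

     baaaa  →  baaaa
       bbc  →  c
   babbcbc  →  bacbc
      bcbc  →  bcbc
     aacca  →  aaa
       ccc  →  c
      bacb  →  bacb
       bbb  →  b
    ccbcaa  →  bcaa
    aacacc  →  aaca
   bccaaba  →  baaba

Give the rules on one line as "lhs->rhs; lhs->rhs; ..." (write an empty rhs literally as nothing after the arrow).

  | baaaa
  | bbc => c
  | babbcbc => bacbc
  | bcbc

bb->; cc->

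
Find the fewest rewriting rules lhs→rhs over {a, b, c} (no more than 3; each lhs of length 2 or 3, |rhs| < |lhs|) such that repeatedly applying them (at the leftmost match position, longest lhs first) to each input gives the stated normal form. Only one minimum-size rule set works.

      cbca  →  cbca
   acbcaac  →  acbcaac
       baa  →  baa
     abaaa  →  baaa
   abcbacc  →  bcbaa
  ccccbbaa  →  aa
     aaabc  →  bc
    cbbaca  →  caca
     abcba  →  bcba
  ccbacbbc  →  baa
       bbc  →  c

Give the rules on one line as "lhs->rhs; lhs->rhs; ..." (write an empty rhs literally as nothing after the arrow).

ab->b; bb->; cc->a

  | cbca
  | acbcaac
  | baa
  | abaaa => baaa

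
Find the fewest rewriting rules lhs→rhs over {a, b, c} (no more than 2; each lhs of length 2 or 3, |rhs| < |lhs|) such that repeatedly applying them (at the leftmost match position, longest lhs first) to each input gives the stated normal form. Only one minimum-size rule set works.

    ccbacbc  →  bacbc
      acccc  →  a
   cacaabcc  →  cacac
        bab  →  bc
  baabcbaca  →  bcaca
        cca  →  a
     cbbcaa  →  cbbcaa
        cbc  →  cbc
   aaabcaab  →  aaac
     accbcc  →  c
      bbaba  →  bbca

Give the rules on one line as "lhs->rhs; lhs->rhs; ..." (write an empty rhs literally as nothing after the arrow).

ab->c; cc->

  | ccbacbc => bacbc
  | acccc => acc => a
  | cacaabcc => cacaccc => cacac
  | bab => bc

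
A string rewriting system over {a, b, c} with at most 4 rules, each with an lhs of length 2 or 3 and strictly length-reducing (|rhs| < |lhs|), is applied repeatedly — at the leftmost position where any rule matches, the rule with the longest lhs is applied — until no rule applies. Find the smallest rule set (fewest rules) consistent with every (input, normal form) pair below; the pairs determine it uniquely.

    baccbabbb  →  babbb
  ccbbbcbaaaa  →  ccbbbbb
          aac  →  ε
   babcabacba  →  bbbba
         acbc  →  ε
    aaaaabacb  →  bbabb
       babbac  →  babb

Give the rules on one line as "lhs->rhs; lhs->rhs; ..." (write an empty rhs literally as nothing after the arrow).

aa->b; ac->; bc->

  | baccbabbb => bcbabbb => babbb
  | ccbbbcbaaaa => ccbbbaaaa => ccbbbbaa => ccbbbbb
  | aac => bc => ε
  | babcabacba => baabacba => bbbacba => bbbba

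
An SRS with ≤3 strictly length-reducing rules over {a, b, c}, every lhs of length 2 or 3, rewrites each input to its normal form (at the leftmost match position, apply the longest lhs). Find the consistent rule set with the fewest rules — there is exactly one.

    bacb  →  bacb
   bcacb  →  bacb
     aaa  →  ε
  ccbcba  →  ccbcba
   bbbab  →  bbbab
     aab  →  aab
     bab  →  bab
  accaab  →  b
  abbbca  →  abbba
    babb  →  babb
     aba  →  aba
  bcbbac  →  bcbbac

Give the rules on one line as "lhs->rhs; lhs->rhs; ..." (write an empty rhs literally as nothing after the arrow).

aaa->; ca->a

  | bacb
  | bcacb => bacb
  | aaa => ε
  | ccbcba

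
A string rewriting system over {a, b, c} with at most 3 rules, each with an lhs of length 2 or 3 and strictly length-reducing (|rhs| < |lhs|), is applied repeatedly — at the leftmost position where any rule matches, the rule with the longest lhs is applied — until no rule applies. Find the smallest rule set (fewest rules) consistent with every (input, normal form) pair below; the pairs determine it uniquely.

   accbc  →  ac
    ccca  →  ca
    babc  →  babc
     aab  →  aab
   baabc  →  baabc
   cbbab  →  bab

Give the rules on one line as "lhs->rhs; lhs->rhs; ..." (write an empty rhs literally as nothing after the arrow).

cb->; cc->c

  | accbc => acbc => ac
  | ccca => cca => ca
  | babc
  | aab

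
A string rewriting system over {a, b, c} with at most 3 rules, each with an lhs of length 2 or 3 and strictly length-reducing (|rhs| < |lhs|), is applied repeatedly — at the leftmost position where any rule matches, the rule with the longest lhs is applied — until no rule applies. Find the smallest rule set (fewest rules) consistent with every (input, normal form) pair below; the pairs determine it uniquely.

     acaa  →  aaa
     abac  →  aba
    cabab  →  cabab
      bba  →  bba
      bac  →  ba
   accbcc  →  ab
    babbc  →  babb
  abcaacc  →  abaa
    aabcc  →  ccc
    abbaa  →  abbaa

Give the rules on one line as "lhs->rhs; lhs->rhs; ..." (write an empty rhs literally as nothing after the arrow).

aab->c; ac->a; bc->b

  | acaa => aaa
  | abac => aba
  | cabab
  | bba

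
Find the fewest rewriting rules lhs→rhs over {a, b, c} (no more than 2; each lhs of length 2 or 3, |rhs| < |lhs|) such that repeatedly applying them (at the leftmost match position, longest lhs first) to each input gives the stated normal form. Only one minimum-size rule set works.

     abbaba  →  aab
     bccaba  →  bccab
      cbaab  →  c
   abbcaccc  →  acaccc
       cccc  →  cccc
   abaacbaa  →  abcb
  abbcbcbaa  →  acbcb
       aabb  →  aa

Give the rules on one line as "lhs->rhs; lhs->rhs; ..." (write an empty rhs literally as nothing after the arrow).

ba->b; bb->

  | abbaba => aaba => aab
  | bccaba => bccab
  | cbaab => cbab => cbb => c
  | abbcaccc => acaccc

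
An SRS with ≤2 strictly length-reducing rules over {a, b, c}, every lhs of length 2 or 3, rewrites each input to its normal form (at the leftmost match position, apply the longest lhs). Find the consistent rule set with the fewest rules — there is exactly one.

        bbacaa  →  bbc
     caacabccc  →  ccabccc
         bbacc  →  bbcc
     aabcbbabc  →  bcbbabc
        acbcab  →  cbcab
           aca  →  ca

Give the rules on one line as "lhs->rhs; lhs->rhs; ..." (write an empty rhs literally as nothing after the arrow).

aa->; ac->c

  | bbacaa => bbcaa => bbc
  | caacabccc => ccabccc
  | bbacc => bbcc
  | aabcbbabc => bcbbabc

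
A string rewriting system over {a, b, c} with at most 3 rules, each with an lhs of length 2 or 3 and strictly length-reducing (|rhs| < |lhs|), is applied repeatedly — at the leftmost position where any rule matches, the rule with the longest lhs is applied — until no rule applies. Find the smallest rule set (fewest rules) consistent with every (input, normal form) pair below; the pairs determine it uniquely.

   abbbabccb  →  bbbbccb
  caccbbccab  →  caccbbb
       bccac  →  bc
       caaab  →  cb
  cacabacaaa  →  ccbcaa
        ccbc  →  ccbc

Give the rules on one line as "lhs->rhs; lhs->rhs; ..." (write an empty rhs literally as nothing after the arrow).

ab->b; aca->c; cca->

  | abbbabccb => bbbabccb => bbbbccb
  | caccbbccab => caccbbb
  | bccac => bc
  | caaab => caab => cab => cb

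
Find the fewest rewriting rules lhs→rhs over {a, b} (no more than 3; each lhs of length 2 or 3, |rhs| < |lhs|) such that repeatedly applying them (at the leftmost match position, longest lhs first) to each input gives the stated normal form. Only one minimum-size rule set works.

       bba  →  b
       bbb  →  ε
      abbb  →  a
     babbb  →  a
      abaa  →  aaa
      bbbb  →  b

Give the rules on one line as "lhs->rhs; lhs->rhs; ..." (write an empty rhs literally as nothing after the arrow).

ba->a; bba->b; bbb->

  | bba => b
  | bbb => ε
  | abbb => a
  | babbb => abbb => a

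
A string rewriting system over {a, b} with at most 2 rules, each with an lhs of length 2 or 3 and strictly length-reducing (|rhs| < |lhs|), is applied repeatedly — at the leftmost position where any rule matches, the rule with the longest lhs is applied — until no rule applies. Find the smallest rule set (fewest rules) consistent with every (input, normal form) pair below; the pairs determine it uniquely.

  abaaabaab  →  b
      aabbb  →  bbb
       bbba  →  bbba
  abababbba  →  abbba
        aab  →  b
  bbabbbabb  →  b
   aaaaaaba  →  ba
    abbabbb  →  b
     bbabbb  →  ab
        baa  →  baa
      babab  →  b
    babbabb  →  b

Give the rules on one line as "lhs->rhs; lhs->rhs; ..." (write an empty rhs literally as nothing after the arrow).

  | abaaabaab => ababaab => aaaab => aab => b
  | aabbb => bbb
  | bbba
  | abababbba => aaabbba => abbba

aab->b; bab->a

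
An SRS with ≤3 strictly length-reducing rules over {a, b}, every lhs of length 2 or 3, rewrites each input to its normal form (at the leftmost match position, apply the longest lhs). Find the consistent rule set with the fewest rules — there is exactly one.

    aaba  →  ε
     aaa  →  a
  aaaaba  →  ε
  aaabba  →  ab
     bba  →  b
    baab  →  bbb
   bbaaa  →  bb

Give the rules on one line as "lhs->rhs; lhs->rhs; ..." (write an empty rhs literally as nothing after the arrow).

  | aaba => ba => ε
  | aaa => a
  | aaaaba => aaba => ba => ε
  | aaabba => abba => ab

aa->; ba->; baa->bb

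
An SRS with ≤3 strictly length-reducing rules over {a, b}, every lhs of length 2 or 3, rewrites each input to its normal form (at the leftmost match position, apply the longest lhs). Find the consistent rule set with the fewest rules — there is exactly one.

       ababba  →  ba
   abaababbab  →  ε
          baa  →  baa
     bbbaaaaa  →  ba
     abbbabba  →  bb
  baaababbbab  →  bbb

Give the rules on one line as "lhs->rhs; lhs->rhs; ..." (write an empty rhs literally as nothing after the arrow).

aaa->a; ab->; bba->b

  | ababba => abba => ba
  | abaababbab => aababbab => aabbab => abab => ab => ε
  | baa
  | bbbaaaaa => bbaaaa => baaa => ba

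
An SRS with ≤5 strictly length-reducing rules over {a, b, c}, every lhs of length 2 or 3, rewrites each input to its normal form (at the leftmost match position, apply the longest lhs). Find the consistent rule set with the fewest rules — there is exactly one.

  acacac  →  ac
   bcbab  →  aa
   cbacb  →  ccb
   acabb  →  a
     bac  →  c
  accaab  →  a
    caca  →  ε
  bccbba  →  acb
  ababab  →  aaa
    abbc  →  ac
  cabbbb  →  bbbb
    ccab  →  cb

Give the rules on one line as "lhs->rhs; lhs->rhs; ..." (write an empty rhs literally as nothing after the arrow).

  | acacac => acac => ac
  | bcbab => abab => aab => aa
  | cbacb => ccb
  | acabb => abb => ab => a

ab->a; ba->; bc->a; ca->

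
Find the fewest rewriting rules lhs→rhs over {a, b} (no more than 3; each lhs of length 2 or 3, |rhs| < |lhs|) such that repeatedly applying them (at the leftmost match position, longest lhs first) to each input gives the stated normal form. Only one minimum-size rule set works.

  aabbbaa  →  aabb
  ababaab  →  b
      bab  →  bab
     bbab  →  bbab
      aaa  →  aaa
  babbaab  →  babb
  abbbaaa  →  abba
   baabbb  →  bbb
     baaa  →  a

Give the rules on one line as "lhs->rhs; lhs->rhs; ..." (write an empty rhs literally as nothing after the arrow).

  | aabbbaa => aabb
  | ababaab => baab => b
  | bab
  | bbab

aba->; baa->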